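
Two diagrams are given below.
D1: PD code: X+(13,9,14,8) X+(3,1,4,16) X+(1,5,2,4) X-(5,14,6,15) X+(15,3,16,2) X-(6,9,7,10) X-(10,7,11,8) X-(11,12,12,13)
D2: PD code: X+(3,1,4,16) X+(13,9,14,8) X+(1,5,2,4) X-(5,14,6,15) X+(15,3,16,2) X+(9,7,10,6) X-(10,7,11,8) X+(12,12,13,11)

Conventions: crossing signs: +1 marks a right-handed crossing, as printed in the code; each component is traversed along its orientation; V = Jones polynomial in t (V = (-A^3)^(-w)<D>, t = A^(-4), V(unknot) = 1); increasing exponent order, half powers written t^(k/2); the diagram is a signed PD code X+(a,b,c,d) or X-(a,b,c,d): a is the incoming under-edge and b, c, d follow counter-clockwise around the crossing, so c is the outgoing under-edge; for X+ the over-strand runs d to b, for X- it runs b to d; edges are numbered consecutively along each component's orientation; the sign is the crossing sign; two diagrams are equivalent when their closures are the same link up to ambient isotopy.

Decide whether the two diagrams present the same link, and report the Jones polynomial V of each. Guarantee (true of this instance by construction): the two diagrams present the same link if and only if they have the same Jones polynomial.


equivalent: yes
D1 (bracket -A^-16 + A^-12 + A^-4; 8 crossings at w = 0): V = t + t^3 - t^4
D2 (bracket -A^-4 + 1 + A^8; 8 crossings at w = +4): V = t + t^3 - t^4
key observation: from 8 to 8 crossings by R-moves: one link, two diagrams


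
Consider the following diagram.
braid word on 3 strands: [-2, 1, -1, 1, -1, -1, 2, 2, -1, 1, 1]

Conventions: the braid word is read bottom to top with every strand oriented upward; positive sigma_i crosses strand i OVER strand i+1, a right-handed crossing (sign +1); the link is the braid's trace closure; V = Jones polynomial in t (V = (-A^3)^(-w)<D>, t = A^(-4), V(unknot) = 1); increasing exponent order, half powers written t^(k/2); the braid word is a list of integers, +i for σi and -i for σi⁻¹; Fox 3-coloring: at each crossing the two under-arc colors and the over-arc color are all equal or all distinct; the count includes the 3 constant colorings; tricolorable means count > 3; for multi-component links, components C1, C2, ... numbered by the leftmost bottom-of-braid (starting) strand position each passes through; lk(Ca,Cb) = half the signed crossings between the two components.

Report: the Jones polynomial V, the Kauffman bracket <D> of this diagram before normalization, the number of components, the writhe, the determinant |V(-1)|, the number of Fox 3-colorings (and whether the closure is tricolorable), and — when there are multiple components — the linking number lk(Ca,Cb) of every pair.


V = -t^(1/2) - t^(5/2)
<D> = A^-7 + A (w = +1)
2 components over 11 crossings, w = +1
lk(C1,C2): +1
3 Fox colorings among 3^11, |V(-1)| = 2: not tricolorable
why: |V(-1)| = 2: so not tricolorable, since 3 does not divide 2


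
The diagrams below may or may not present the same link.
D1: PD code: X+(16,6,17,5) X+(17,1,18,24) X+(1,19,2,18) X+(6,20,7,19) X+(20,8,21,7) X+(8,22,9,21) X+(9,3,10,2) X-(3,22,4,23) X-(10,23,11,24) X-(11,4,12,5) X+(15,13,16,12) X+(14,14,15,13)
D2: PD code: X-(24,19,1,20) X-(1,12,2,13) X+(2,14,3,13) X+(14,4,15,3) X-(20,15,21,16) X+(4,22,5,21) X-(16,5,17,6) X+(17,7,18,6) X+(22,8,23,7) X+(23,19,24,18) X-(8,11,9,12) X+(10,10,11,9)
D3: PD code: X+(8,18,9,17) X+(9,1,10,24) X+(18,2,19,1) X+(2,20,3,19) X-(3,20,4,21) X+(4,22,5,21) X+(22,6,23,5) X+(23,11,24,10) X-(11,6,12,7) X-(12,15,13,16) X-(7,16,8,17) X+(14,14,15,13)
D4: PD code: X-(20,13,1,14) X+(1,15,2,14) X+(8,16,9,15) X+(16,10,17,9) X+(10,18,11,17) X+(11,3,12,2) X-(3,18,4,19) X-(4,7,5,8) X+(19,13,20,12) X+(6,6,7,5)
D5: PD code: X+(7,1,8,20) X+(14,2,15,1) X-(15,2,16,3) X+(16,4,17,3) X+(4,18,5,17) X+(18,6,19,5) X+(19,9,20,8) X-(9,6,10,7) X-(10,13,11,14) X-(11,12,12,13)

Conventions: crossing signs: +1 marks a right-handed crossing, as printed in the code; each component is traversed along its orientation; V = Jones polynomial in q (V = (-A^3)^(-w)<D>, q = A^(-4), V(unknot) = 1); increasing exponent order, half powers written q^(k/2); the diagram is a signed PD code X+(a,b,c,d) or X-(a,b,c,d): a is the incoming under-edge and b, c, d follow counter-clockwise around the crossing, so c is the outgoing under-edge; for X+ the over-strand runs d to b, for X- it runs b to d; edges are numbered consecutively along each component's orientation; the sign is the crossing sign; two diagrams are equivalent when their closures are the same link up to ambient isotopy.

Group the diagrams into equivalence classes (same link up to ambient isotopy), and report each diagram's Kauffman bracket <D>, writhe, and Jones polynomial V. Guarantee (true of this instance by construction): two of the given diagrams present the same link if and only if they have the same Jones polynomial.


classes: {D1, D3, D4, D5} | {D2}
V(D1) = q - q^2 + 2q^3 - q^4 + q^5 - q^6  [12 crossings, <D> = -A^-6 + A^-2 - A^2 + 2A^6 - A^10 + A^14, w = +6]
V(D2) = q + q^3 - q^4  [12 crossings, <D> = -A^-10 + A^-6 + A^2, w = +2]
V(D3) = q - q^2 + 2q^3 - q^4 + q^5 - q^6  (w +4, c 12, <D> = -A^-12 + A^-8 - A^-4 + 2 - A^4 + A^8)
V(D4) = q - q^2 + 2q^3 - q^4 + q^5 - q^6  [10 crossings, <D> = -A^-12 + A^-8 - A^-4 + 2 - A^4 + A^8, w = +4]
V(D5) = q - q^2 + 2q^3 - q^4 + q^5 - q^6  [10 crossings, <D> = -A^-18 + A^-14 - A^-10 + 2A^-6 - A^-2 + A^2, w = +2]
insight: 2 values of V(q) split the 5 diagrams


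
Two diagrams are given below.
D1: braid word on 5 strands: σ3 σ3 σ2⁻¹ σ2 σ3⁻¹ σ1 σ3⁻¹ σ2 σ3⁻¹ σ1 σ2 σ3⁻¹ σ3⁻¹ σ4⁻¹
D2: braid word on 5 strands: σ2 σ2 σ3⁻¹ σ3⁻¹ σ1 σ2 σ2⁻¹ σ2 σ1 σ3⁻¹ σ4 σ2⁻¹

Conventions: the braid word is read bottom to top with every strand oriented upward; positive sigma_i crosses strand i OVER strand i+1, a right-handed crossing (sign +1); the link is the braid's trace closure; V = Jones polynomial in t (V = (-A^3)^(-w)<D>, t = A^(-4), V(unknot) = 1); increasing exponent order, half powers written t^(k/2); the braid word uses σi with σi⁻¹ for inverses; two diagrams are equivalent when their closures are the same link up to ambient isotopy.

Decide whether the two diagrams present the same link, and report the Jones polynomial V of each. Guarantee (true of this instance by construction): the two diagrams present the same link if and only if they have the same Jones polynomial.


equivalent: yes
V(D1) = -t^-3 + 2t^-2 - 2t^-1 + 3 - 2t + 2t^2 - t^3  (w 0, c 14, <D> = -A^-12 + 2A^-8 - 2A^-4 + 3 - 2A^4 + 2A^8 - A^12)
V(D2) = -t^-3 + 2t^-2 - 2t^-1 + 3 - 2t + 2t^2 - t^3  [12 crossings, <D> = -A^-6 + 2A^-2 - 2A^2 + 3A^6 - 2A^10 + 2A^14 - A^18, w = +2]
key observation: one V(t) for all 2 diagrams — one class (guaranteed)


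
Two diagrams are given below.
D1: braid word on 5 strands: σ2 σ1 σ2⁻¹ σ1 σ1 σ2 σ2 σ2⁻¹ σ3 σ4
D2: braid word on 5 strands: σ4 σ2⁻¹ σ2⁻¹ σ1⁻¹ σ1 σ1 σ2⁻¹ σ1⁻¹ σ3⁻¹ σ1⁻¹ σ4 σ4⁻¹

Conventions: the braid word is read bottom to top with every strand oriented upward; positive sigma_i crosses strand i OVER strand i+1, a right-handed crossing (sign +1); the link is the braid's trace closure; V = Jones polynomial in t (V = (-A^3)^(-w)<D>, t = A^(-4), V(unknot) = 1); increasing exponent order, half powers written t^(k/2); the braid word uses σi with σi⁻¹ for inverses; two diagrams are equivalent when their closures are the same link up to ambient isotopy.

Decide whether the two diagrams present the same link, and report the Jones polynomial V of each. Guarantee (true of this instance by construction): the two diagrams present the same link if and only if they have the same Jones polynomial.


equivalent: no
D1 (bracket -A^-6 + A^-2 - A^2 + 2A^6 - A^10 + A^14; 10 crossings at w = +6): V = t - t^2 + 2t^3 - t^4 + t^5 - t^6
V(D2) = -t^-6 + t^-5 - t^-4 + 2t^-3 - t^-2 + t^-1  [12 crossings, <D> = A^-8 - A^-4 + 2 - A^4 + A^8 - A^12, w = -4]
observation: 2 values of V(t) split the 2 diagrams


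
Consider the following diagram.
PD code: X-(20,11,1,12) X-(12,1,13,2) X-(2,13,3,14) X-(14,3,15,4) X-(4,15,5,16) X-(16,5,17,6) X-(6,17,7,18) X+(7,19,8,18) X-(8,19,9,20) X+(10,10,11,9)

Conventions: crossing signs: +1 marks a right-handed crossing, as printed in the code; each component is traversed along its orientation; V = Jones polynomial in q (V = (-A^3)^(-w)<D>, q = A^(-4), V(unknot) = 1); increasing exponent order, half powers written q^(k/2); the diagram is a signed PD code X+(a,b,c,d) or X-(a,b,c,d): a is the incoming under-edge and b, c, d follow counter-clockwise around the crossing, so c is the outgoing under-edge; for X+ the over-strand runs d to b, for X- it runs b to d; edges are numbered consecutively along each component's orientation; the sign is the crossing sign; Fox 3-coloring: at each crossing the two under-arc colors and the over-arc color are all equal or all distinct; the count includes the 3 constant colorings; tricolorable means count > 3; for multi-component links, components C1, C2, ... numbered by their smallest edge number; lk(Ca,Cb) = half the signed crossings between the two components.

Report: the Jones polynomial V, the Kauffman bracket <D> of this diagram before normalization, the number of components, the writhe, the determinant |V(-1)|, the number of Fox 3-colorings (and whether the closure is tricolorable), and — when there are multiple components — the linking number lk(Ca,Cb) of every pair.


V(q) = -q^-10 + q^-9 - q^-8 + q^-7 - q^-6 + q^-5 + q^-3
bracket: A^-6 + A^2 - A^6 + A^10 - A^14 + A^18 - A^22, w = -6
1 component, writhe -6, over 10 crossings
det 7, colorings 3 of 3^10 — not tricolorable
observation: w = -6 shifts under R1 moves; the (-A^3)^(6) factor cancels that in V


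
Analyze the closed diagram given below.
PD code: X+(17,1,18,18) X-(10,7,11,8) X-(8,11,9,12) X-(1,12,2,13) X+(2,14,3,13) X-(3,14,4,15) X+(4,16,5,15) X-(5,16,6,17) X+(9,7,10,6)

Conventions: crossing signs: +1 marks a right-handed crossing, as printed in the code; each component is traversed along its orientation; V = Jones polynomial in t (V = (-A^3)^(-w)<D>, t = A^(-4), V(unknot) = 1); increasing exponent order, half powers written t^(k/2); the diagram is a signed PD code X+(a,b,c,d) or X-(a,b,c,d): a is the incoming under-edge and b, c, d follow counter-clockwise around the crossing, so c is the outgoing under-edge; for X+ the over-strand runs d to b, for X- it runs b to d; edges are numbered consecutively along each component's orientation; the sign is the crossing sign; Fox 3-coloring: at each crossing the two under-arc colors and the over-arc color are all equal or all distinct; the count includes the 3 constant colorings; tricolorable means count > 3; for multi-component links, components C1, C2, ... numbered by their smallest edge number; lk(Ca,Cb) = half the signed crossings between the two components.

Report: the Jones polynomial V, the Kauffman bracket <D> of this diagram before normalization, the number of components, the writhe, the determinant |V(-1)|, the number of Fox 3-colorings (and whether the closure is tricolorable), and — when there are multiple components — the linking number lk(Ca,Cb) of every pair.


Jones polynomial: V(t) = 1
<D> = -A^-3; writhe -1
components 1, writhe -1 (9 crossings)
3-colorings: 3 of 3^9, det 1 — not tricolorable
note: det 1 = |V(-1)|; not divisible by 3, so not tricolorable


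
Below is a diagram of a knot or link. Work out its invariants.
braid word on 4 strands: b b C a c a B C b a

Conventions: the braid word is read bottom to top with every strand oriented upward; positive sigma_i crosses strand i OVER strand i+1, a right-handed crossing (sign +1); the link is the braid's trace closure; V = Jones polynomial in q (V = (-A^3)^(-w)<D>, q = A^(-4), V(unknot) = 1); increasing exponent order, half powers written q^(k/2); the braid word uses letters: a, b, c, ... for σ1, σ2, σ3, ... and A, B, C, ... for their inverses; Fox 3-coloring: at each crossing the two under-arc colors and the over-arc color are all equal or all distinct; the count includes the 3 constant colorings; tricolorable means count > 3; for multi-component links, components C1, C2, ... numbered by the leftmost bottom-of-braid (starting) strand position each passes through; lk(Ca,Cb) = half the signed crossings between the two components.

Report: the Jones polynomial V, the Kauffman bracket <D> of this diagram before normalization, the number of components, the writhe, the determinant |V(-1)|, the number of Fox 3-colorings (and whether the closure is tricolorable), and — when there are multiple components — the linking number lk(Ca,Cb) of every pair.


Jones polynomial: V(q) = -q^(3/2) - 2q^(7/2) + q^(9/2) - q^(11/2) + q^(13/2)
<D> = A^-14 - A^-10 + A^-6 - 2A^-2 - A^6; writhe +4
components 2, writhe +4 (10 crossings)
linking number lk(C1,C2) = +1
3-colorings: 9 of 3^10, det 6 — tricolorable
note: summing lk over 1 pair gives +1


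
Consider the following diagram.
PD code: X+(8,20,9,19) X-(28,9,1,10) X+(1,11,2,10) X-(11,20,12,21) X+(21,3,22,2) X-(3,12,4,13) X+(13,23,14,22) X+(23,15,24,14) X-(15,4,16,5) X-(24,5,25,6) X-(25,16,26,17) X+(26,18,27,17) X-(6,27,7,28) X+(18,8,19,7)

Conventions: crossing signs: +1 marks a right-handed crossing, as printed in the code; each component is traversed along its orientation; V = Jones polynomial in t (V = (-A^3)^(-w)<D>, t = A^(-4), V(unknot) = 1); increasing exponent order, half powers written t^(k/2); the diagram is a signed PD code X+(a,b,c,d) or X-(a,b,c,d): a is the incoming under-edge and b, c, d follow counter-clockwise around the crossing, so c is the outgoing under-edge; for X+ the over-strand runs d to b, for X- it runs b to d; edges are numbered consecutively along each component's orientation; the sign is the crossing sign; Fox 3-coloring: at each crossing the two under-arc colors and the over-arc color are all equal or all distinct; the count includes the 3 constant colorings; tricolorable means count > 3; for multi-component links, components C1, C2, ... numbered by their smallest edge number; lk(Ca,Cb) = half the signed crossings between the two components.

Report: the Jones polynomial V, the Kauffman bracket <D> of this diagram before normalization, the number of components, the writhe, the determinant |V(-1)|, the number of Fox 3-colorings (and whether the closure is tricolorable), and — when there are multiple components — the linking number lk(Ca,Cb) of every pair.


Jones polynomial: V(t) = -t^-3 + t^-2 - t^-1 + 3 - t + t^2 - t^3
<D> = -A^-12 + A^-8 - A^-4 + 3 - A^4 + A^8 - A^12; writhe 0
components 1, writhe 0 (14 crossings)
3-colorings: 27 of 3^14, det 9 — tricolorable
note: V is palindromic (span 6, det 9): t -> 1/t fixes it; necessary, not sufficient, for amphichirality


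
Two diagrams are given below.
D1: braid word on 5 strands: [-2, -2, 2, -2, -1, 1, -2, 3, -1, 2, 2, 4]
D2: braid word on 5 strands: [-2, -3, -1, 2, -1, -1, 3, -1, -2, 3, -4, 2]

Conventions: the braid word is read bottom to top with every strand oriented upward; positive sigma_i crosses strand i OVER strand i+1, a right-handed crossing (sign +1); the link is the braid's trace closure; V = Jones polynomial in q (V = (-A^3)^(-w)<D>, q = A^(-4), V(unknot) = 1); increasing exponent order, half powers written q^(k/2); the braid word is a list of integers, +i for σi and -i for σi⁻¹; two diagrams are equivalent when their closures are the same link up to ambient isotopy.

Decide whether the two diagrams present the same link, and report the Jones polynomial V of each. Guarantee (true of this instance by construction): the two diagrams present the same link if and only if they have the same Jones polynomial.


same link: no
V(D1) = 1  [12 crossings, <D> = 1, w = 0]
V(D2) = -q^-4 + q^-3 + q^-1  (w -4, c 12, <D> = A^-8 + 1 - A^4)
note: 2 classes among 2 diagrams; unequal V(q) rules out equality


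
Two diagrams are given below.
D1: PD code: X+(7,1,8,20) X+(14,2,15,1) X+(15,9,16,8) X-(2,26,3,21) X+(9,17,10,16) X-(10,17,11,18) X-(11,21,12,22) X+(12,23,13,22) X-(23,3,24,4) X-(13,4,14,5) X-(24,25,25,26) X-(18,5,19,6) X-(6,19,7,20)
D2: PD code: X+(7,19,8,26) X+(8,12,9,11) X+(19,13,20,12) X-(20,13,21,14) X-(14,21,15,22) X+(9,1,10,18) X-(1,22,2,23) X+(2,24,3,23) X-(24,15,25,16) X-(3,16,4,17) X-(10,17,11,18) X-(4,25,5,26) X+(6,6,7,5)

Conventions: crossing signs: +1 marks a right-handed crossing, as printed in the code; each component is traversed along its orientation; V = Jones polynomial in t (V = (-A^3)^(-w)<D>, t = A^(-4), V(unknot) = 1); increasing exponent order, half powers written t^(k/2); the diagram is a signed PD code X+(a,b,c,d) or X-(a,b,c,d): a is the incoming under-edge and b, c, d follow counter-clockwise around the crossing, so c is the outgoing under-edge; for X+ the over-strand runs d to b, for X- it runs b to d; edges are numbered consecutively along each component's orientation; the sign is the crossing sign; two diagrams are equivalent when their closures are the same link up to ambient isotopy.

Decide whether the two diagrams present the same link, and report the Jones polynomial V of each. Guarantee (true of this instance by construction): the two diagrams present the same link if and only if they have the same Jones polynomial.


same link: yes
V(D1) = -t^(-5/2) - t^(-1/2)  [13 crossings, <D> = A^-7 + A, w = -3]
V(D2) = -t^(-5/2) - t^(-1/2)  (w -1, c 13, <D> = A^-1 + A^7)
note: Reidemeister moves carry D1 (13 crossings) to D2 (13)


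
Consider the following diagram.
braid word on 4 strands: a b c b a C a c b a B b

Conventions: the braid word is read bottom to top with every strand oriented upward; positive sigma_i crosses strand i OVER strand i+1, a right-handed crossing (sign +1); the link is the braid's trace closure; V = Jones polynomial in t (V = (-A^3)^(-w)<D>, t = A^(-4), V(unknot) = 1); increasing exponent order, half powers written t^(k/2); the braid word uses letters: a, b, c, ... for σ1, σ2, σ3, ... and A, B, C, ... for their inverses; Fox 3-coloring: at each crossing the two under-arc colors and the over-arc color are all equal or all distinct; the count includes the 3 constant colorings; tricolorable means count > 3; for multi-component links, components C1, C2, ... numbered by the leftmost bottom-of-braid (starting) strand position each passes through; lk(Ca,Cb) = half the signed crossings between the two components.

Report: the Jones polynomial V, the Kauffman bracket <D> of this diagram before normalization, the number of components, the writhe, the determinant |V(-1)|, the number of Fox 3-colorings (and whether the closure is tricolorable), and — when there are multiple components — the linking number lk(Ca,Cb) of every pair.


V = -t^(5/2) - t^(9/2) - t^(13/2) + t^(15/2)
<D> = A^-6 - A^-2 - A^6 - A^14 (w = +8)
2 components over 12 crossings, w = +8
lk(C1,C2): +2
3 Fox colorings among 3^12, |V(-1)| = 4: not tricolorable
why: free reduction leaves σ1 σ2 σ3 σ2 σ1 σ3⁻¹ σ1 σ3 σ2 σ1 of the original 12 letters


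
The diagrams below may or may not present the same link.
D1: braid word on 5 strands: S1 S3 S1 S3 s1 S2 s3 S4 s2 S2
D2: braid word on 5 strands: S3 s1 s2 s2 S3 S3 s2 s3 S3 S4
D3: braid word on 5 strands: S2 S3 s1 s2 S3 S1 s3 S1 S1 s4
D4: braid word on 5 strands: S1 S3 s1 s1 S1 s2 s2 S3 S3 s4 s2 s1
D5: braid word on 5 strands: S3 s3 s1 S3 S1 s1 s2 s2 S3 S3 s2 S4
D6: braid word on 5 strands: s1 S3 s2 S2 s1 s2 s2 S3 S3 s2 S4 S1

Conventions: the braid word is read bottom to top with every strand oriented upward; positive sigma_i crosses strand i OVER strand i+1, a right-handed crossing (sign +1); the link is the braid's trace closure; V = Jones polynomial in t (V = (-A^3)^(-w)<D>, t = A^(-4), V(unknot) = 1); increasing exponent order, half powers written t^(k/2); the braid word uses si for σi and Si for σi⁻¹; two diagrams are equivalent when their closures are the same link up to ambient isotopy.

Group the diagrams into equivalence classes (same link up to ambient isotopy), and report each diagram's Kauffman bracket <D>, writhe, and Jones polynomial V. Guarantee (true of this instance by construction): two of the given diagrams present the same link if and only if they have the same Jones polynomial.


classes: {D1} | {D2, D4, D5, D6} | {D3}
V(D1) = 1  [10 crossings, <D> = A^-12, w = -4]
V(D2) = -t^-3 + 2t^-2 - 2t^-1 + 3 - 2t + 2t^2 - t^3  (w 0, c 10, <D> = -A^-12 + 2A^-8 - 2A^-4 + 3 - 2A^4 + 2A^8 - A^12)
V(D3) = -t^-4 + t^-3 + t^-1  (w -2, c 10, <D> = A^-2 + A^6 - A^10)
V(D4) = -t^-3 + 2t^-2 - 2t^-1 + 3 - 2t + 2t^2 - t^3  [12 crossings, <D> = -A^-6 + 2A^-2 - 2A^2 + 3A^6 - 2A^10 + 2A^14 - A^18, w = +2]
D5 (bracket -A^-12 + 2A^-8 - 2A^-4 + 3 - 2A^4 + 2A^8 - A^12; 12 crossings at w = 0): V = -t^-3 + 2t^-2 - 2t^-1 + 3 - 2t + 2t^2 - t^3
V(D6) = -t^-3 + 2t^-2 - 2t^-1 + 3 - 2t + 2t^2 - t^3  (w 0, c 12, <D> = -A^-12 + 2A^-8 - 2A^-4 + 3 - 2A^4 + 2A^8 - A^12)
insight: 3 values of V(t) split the 6 diagrams


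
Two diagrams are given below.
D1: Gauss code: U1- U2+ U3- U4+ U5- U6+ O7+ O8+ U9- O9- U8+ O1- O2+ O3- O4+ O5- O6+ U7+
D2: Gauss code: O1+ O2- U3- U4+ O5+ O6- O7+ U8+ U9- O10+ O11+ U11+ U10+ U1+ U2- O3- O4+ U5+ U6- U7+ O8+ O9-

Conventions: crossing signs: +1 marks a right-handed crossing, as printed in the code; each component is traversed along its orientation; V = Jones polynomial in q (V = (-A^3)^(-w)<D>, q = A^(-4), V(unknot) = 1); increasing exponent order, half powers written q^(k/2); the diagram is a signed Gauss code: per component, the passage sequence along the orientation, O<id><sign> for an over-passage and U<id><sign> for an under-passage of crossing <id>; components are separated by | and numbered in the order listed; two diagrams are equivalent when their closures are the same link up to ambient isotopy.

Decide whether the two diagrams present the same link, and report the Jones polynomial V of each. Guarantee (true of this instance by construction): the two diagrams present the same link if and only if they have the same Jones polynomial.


equivalent: yes
D1 (bracket -A^3; 9 crossings at w = +1): V = 1
V(D2) = 1  [11 crossings, <D> = -A^9, w = +3]
observation: Reidemeister moves carry D1 (9 crossings) to D2 (11)


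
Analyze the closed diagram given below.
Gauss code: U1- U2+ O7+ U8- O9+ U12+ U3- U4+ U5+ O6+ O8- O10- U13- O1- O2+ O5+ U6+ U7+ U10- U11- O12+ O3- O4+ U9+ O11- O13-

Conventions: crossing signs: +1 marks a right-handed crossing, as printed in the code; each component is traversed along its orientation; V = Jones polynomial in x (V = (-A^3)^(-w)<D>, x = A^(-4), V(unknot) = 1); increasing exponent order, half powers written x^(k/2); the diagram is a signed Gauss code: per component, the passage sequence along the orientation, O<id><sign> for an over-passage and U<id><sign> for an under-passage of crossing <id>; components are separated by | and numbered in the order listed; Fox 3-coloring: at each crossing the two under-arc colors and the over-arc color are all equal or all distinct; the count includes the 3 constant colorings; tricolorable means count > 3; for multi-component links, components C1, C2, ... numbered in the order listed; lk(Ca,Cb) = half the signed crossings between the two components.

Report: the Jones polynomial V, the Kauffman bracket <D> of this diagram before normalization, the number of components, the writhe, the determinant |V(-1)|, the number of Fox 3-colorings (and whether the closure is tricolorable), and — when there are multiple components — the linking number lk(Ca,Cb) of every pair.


V = x^-2 - x^-1 + 2 - 2x + x^2 - x^3 + x^4
<D> = -A^-13 + A^-9 - A^-5 + 2A^-1 - 2A^3 + A^7 - A^11 (w = +1)
1 component over 13 crossings, w = +1
9 Fox colorings among 3^13, |V(-1)| = 9: tricolorable
why: det 9 = |V(-1)|; divisible by 3, so tricolorable


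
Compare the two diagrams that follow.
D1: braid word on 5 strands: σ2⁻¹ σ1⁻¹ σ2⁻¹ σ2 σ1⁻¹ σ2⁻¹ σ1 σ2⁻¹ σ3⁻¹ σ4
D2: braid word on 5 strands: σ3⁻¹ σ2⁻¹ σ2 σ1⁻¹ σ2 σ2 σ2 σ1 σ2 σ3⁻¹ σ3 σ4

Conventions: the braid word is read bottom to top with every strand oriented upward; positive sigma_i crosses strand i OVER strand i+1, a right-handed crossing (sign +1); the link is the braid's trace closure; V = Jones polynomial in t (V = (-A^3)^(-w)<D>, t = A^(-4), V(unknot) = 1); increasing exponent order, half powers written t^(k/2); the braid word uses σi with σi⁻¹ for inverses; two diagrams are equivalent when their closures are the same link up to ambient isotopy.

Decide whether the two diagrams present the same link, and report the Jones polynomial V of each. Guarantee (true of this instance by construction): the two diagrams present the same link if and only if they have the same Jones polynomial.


same link: no
V(D1) = -t^-6 + t^-5 - t^-4 + 2t^-3 - t^-2 + t^-1  [10 crossings, <D> = A^-8 - A^-4 + 2 - A^4 + A^8 - A^12, w = -4]
V(D2) = t + t^3 - t^4  [12 crossings, <D> = -A^-4 + 1 + A^8, w = +4]
insight: 2 values of V(t) split the 2 diagrams


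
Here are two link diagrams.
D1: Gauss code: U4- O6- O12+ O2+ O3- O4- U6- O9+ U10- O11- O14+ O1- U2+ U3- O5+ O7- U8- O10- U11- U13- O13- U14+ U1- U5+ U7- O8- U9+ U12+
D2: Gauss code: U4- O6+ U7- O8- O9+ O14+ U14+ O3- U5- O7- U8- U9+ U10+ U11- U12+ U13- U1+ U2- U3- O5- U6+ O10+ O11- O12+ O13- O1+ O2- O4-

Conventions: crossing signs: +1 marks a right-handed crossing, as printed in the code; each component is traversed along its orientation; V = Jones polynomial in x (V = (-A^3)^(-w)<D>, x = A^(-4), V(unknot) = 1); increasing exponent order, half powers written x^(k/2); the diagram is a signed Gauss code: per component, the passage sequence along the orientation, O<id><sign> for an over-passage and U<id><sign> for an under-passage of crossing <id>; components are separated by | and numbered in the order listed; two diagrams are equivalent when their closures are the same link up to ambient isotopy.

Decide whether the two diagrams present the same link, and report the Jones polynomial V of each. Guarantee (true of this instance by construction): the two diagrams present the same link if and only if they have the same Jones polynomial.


equivalent: yes
D1 (bracket A^-8 + 1 - A^4; 14 crossings at w = -4): V = -x^-4 + x^-3 + x^-1
V(D2) = -x^-4 + x^-3 + x^-1  (w -2, c 14, <D> = A^-2 + A^6 - A^10)
key observation: from 14 to 14 crossings by R-moves: one link, two diagrams


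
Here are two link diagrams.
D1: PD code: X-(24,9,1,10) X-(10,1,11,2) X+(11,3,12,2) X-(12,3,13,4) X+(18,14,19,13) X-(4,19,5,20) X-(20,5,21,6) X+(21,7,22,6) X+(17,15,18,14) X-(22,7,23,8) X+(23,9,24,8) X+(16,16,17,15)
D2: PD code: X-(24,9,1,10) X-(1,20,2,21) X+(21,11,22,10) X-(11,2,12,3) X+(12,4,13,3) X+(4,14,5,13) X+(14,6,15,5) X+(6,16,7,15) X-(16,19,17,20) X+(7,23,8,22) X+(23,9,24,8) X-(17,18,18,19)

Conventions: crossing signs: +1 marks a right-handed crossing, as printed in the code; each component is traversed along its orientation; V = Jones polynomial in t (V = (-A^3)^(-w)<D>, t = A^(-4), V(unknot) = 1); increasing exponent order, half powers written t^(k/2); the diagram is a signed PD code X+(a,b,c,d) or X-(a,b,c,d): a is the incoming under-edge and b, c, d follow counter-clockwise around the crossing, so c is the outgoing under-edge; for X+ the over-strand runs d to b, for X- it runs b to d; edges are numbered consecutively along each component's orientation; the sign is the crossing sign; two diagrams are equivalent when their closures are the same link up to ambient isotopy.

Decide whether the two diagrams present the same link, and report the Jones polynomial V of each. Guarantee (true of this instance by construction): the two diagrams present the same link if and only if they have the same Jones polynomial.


equivalent: no
D1 (bracket A^4 + A^12 - A^16; 12 crossings at w = 0): V = -t^-4 + t^-3 + t^-1
D2 (bracket -A^-18 + A^-14 - A^-10 + 2A^-6 - A^-2 + A^2; 12 crossings at w = +2): V = t - t^2 + 2t^3 - t^4 + t^5 - t^6
key observation: 2 classes among 2 diagrams; unequal V(t) rules out equality


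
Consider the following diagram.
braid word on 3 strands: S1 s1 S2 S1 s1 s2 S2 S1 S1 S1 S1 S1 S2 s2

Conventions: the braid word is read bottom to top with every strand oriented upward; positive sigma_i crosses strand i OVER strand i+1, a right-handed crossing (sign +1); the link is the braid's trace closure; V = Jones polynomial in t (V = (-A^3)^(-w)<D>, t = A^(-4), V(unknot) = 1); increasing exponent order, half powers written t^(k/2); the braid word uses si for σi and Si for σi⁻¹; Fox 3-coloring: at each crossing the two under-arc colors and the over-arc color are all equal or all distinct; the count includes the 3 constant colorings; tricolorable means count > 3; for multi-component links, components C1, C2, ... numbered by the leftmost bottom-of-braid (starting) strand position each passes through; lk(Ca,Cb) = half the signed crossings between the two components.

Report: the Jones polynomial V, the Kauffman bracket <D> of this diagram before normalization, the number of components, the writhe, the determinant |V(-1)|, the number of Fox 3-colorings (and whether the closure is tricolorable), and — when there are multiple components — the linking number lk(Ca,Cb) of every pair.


V(t) = -t^-7 + t^-6 - t^-5 + t^-4 + t^-2
bracket: A^-10 + A^-2 - A^2 + A^6 - A^10, w = -6
1 component, writhe -6, over 14 crossings
det 5, colorings 3 of 3^14 — not tricolorable
observation: |V(-1)| = 5: so not tricolorable, since 3 does not divide 5


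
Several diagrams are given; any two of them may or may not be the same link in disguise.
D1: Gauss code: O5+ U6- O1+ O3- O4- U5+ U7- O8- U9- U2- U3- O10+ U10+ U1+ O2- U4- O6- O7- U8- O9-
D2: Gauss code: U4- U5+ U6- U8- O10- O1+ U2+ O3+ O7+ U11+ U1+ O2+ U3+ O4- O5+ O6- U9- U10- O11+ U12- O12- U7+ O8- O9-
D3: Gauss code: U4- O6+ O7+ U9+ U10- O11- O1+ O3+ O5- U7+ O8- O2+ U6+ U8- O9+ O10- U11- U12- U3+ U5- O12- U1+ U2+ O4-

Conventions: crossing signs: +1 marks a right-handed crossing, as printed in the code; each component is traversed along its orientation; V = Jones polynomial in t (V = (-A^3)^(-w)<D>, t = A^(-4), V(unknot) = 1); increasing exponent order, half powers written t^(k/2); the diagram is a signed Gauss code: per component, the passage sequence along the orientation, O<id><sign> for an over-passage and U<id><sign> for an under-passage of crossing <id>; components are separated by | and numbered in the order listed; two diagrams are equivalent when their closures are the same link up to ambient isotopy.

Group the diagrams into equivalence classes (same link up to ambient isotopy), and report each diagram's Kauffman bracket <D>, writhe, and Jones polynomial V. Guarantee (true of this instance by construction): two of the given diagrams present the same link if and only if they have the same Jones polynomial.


equivalence classes: {D1} | {D2} | {D3}
D1 (bracket A^-8 - A^-4 + 2 - A^4 + A^8 - A^12; 10 crossings at w = -4): V = -t^-6 + t^-5 - t^-4 + 2t^-3 - t^-2 + t^-1
V(D2) = -t^-1 + 2 - t + 2t^2 - t^3 + t^4 - t^5  (w 0, c 12, <D> = -A^-20 + A^-16 - A^-12 + 2A^-8 - A^-4 + 2 - A^4)
D3 (bracket 1; 12 crossings at w = 0): V = 1
key observation: 3 values of V(t) split the 3 diagrams


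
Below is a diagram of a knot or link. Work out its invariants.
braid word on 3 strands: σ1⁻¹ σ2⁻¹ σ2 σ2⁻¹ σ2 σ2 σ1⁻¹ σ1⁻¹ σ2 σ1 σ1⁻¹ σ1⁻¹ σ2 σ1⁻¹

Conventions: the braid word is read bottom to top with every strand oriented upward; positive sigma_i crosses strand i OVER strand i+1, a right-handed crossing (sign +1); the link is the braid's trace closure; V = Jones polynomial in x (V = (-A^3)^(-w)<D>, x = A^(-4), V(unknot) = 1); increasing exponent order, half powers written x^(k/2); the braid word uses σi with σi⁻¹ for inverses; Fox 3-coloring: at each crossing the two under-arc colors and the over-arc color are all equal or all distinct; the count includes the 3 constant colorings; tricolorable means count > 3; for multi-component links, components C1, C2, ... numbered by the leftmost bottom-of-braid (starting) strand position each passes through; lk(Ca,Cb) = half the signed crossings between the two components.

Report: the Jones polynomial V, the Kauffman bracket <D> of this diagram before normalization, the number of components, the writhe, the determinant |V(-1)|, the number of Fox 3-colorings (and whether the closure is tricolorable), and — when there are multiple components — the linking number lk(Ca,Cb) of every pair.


V(x) = -x^-6 + 3x^-5 - 5x^-4 + 6x^-3 - 6x^-2 + 6x^-1 - 4 + 3x - x^2
bracket: -A^-14 + 3A^-10 - 4A^-6 + 6A^-2 - 6A^2 + 6A^6 - 5A^10 + 3A^14 - A^18, w = -2
1 component, writhe -2, over 14 crossings
det 35, colorings 3 of 3^14 — not tricolorable
observation: V spans 8 powers of x: at least 8 crossings in any diagram


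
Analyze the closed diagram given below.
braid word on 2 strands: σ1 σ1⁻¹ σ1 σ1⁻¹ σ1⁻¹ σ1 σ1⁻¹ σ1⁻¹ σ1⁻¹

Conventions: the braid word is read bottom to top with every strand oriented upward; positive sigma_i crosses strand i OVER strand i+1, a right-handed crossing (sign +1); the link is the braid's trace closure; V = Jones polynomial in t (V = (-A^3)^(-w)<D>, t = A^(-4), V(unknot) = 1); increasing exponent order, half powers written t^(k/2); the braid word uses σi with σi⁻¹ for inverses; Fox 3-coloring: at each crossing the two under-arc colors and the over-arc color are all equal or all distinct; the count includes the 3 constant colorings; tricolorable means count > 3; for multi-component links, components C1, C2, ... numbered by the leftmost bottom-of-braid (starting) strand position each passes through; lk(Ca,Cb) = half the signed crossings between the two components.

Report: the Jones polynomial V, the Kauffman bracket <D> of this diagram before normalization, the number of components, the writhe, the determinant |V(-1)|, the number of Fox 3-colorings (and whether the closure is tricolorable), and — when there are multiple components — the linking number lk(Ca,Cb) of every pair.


V = -t^-4 + t^-3 + t^-1
<D> = -A^-5 - A^3 + A^7 (w = -3)
1 component over 9 crossings, w = -3
9 Fox colorings among 3^9, |V(-1)| = 3: tricolorable
why: w = -3 shifts under R1 moves; the (-A^3)^(3) factor cancels that in V


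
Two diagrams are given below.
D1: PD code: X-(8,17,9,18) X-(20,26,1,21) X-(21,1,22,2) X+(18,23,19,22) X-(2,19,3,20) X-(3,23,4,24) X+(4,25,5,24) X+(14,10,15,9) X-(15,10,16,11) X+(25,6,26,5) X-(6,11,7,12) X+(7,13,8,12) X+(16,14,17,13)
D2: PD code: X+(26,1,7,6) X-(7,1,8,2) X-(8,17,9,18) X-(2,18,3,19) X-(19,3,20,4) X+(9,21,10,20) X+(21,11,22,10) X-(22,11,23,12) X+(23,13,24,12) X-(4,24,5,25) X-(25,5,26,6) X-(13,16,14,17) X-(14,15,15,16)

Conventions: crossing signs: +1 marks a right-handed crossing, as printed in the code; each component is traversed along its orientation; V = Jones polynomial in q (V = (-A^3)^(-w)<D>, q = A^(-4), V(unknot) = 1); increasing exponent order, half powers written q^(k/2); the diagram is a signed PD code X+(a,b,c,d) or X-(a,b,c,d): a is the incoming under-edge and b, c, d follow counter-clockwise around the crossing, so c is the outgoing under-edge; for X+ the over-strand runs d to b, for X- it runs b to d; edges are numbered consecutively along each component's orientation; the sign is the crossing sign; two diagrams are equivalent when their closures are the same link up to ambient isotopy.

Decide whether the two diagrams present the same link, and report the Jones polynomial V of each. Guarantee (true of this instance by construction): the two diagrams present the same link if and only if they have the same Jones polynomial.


equivalent: no
V(D1) = q^(-7/2) - 2q^(-5/2) + q^(-3/2) - 2q^(-1/2) + q^(1/2) - q^(3/2)  (w -1, c 13, <D> = A^-9 - A^-5 + 2A^-1 - A^3 + 2A^7 - A^11)
V(D2) = -q^(-9/2) - q^(-5/2) + q^(-3/2) - q^(-1/2)  [13 crossings, <D> = A^-13 - A^-9 + A^-5 + A^3, w = -5]
key observation: 2 classes among 2 diagrams; unequal V(q) rules out equality


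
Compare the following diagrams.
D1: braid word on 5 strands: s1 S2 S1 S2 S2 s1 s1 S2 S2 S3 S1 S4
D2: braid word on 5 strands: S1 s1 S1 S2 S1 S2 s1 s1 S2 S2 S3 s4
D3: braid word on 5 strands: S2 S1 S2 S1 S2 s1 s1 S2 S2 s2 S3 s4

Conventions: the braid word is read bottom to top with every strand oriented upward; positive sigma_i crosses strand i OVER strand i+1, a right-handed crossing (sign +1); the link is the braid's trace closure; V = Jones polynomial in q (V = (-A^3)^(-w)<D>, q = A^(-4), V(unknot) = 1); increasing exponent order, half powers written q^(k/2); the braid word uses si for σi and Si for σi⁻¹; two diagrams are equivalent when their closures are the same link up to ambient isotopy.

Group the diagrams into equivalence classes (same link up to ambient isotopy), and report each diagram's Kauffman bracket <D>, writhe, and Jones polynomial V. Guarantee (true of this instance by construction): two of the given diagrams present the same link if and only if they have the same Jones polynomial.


equivalence classes: {D1, D2, D3}
D1 (bracket A^-14 - A^-10 + 2A^-6 - A^-2 + A^2 - A^6; 12 crossings at w = -6): V = -q^-6 + q^-5 - q^-4 + 2q^-3 - q^-2 + q^-1
D2 (bracket A^-8 - A^-4 + 2 - A^4 + A^8 - A^12; 12 crossings at w = -4): V = -q^-6 + q^-5 - q^-4 + 2q^-3 - q^-2 + q^-1
V(D3) = -q^-6 + q^-5 - q^-4 + 2q^-3 - q^-2 + q^-1  [12 crossings, <D> = A^-8 - A^-4 + 2 - A^4 + A^8 - A^12, w = -4]
key observation: all 3 diagrams share one V(q), hence one class


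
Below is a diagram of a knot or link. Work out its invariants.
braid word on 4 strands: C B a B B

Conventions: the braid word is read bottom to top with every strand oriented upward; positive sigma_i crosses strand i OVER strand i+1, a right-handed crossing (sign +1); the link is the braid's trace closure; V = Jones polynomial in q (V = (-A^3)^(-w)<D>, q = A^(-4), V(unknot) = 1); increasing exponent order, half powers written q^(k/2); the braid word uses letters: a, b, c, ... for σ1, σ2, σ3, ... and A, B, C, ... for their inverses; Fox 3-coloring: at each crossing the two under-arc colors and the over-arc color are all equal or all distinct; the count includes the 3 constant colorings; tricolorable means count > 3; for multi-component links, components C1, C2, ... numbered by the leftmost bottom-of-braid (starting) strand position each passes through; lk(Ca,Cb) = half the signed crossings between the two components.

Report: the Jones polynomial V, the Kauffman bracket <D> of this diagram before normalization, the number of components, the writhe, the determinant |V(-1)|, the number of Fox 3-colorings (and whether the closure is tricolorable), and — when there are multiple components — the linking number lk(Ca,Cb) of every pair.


Jones polynomial: V(q) = -q^-4 + q^-3 + q^-1
<D> = -A^-5 - A^3 + A^7; writhe -3
components 1, writhe -3 (5 crossings)
3-colorings: 9 of 3^5, det 3 — tricolorable
note: the span of V is 3, forcing >= 3 crossings in any diagram


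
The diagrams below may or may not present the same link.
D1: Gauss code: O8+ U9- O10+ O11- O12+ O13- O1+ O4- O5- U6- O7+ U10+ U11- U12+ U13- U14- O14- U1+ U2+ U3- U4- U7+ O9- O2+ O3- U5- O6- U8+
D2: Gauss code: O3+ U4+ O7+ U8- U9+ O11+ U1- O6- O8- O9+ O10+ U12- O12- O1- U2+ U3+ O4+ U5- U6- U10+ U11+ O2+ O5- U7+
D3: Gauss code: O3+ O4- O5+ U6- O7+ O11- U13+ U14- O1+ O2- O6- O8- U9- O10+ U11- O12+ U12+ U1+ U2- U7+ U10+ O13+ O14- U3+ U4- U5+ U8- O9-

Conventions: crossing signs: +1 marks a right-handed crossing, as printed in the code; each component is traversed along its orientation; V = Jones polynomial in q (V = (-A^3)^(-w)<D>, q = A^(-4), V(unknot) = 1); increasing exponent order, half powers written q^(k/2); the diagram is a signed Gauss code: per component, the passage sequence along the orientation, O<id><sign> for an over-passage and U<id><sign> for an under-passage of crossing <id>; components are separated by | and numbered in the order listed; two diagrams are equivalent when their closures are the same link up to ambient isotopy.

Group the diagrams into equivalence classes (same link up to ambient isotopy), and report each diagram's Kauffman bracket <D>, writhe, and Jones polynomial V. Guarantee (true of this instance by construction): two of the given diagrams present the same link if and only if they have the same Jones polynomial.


equivalence classes: {D1} | {D2} | {D3}
D1 (bracket A^-2 + A^6 - A^10; 14 crossings at w = -2): V = -q^-4 + q^-3 + q^-1
V(D2) = q - q^2 + 2q^3 - q^4 + q^5 - q^6  [12 crossings, <D> = -A^-18 + A^-14 - A^-10 + 2A^-6 - A^-2 + A^2, w = +2]
D3 (bracket 1; 14 crossings at w = 0): V = 1
key observation: 3 classes among 3 diagrams; unequal V(q) rules out equality
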